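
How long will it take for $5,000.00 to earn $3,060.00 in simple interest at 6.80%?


Rearrange the simple interest formula for t:
I = P × r × t  ⇒  t = I / (P × r)
t = $3,060.00 / ($5,000.00 × 0.068)
t = 9

t = I/(P×r) = 9 years


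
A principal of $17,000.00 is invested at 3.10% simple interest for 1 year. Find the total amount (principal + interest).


Total amount formula: A = P(1 + rt) = P + P·r·t
Interest: I = P × r × t = $17,000.00 × 0.031 × 1 = $527.00
A = P + I = $17,000.00 + $527.00 = $17,527.00

A = P + I = P(1 + rt) = $17,527.00


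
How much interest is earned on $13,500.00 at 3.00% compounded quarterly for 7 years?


Compound interest earned = final amount − principal.
A = P(1 + r/n)^(nt) = $13,500.00 × (1 + 0.03/4)^(4 × 7) = $16,641.61
Interest = A − P = $16,641.61 − $13,500.00 = $3,141.61

Interest = A - P = $3,141.61


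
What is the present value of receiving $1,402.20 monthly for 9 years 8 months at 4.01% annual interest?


Present value of an ordinary annuity: PV = PMT × (1 − (1 + r)^(−n)) / r
Monthly rate r = 0.0401/12 ≈ 0.00334167, n = 116
PV = $1,402.20 × (1 − (1 + 0.0401/12)^(−116)) / (0.0401/12)
PV = $1,402.20 × 96.029969
PV = $134,653.22

PV = PMT × (1-(1+r)^(-n))/r = $134,653.22


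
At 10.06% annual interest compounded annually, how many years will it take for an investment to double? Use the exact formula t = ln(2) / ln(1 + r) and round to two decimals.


Doubling condition: (1 + r)^t = 2
Take ln of both sides: t × ln(1 + r) = ln(2)
t = ln(2) / ln(1 + r)
t = 0.693147 / 0.095855
t = 7.23

t = ln(2) / ln(1 + r) = 7.23 years


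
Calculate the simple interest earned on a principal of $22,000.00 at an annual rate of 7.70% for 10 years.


Simple interest formula: I = P × r × t
I = $22,000.00 × 0.077 × 10
I = $16,940.00

I = P × r × t = $16,940.00


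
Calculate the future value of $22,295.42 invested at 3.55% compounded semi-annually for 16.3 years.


Compound interest formula: A = P(1 + r/n)^(nt)
A = $22,295.42 × (1 + 0.0355/2)^(2 × 16.3)
Growth factor: (1 + 0.0355/2)^32.6 = 1.774599
A = $22,295.42 × 1.774599
A = $39,565.43

A = P(1 + r/n)^(nt) = $39,565.43


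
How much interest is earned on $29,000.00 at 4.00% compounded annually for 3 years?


Compound interest earned = final amount − principal.
A = P(1 + r/n)^(nt) = $29,000.00 × (1 + 0.04/1)^(1 × 3) = $32,621.06
Interest = A − P = $32,621.06 − $29,000.00 = $3,621.06

Interest = A - P = $3,621.06


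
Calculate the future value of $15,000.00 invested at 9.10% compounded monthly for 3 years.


Compound interest formula: A = P(1 + r/n)^(nt)
A = $15,000.00 × (1 + 0.091/12)^(12 × 3)
Growth factor: (1 + 0.091/12)^36 = 1.312548
A = $15,000.00 × 1.312548
A = $19,688.22

A = P(1 + r/n)^(nt) = $19,688.22


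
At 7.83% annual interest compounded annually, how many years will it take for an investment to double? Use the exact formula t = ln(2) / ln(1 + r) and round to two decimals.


Doubling condition: (1 + r)^t = 2
Take ln of both sides: t × ln(1 + r) = ln(2)
t = ln(2) / ln(1 + r)
t = 0.693147 / 0.075386
t = 9.19

t = ln(2) / ln(1 + r) = 9.19 years


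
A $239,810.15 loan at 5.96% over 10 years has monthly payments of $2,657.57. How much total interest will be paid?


Total paid over the life of the loan = PMT × n.
Total paid = $2,657.57 × 120 = $318,908.40
Total interest = total paid − principal = $318,908.40 − $239,810.15 = $79,098.25

Total interest = (PMT × n) - PV = $79,098.25


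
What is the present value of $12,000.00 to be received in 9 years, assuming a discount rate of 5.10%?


Present value formula: PV = FV / (1 + r)^t
PV = $12,000.00 / (1 + 0.051)^9
PV = $12,000.00 / 1.564676
PV = $7,669.32

PV = FV / (1 + r)^t = $7,669.32


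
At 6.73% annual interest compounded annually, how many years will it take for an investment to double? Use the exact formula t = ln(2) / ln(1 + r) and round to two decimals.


Doubling condition: (1 + r)^t = 2
Take ln of both sides: t × ln(1 + r) = ln(2)
t = ln(2) / ln(1 + r)
t = 0.693147 / 0.065132
t = 10.64

t = ln(2) / ln(1 + r) = 10.64 years


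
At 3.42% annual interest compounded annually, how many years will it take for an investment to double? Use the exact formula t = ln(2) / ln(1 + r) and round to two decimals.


Doubling condition: (1 + r)^t = 2
Take ln of both sides: t × ln(1 + r) = ln(2)
t = ln(2) / ln(1 + r)
t = 0.693147 / 0.033628
t = 20.61

t = ln(2) / ln(1 + r) = 20.61 years


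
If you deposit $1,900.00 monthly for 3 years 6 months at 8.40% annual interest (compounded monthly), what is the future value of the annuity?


Future value of an ordinary annuity: FV = PMT × ((1 + r)^n − 1) / r
Monthly rate r = 0.084/12 = 0.007, n = 42
FV = $1,900.00 × ((1 + 0.084/12)^42 − 1) / (0.084/12)
FV = $1,900.00 × 48.630046
FV = $92,397.09

FV = PMT × ((1+r)^n - 1)/r = $92,397.09


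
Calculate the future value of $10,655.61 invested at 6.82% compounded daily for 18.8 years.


Compound interest formula: A = P(1 + r/n)^(nt)
A = $10,655.61 × (1 + 0.0682/365)^(365 × 18.8)
Growth factor: (1 + 0.0682/365)^6862 = 3.603985
A = $10,655.61 × 3.603985
A = $38,402.66

A = P(1 + r/n)^(nt) = $38,402.66


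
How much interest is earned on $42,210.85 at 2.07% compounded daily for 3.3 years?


Compound interest earned = final amount − principal.
A = P(1 + r/n)^(nt) = $42,210.85 × (1 + 0.0207/365)^(365 × 3.3) = $45,194.95
Interest = A − P = $45,194.95 − $42,210.85 = $2,984.10

Interest = A - P = $2,984.10


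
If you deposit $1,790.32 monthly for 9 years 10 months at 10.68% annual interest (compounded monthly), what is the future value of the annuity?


Future value of an ordinary annuity: FV = PMT × ((1 + r)^n − 1) / r
Monthly rate r = 0.1068/12 = 0.0089, n = 118
FV = $1,790.32 × ((1 + 0.1068/12)^118 − 1) / (0.1068/12)
FV = $1,790.32 × 207.300522
FV = $371,134.27

FV = PMT × ((1+r)^n - 1)/r = $371,134.27


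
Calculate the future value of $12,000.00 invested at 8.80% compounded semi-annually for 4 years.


Compound interest formula: A = P(1 + r/n)^(nt)
A = $12,000.00 × (1 + 0.088/2)^(2 × 4)
Growth factor: (1 + 0.088/2)^8 = 1.411250
A = $12,000.00 × 1.411250
A = $16,935.00

A = P(1 + r/n)^(nt) = $16,935.00


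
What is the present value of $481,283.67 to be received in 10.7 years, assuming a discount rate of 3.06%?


Present value formula: PV = FV / (1 + r)^t
PV = $481,283.67 / (1 + 0.0306)^10.7
PV = $481,283.67 / 1.3805892
PV = $348,607.44

PV = FV / (1 + r)^t = $348,607.44


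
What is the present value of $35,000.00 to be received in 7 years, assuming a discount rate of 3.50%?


Present value formula: PV = FV / (1 + r)^t
PV = $35,000.00 / (1 + 0.035)^7
PV = $35,000.00 / 1.2722793
PV = $27,509.68

PV = FV / (1 + r)^t = $27,509.68


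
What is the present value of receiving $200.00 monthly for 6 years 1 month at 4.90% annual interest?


Present value of an ordinary annuity: PV = PMT × (1 − (1 + r)^(−n)) / r
Monthly rate r = 0.049/12 ≈ 0.00408333, n = 73
PV = $200.00 × (1 − (1 + 0.049/12)^(−73)) / (0.049/12)
PV = $200.00 × 63.014666
PV = $12,602.93

PV = PMT × (1-(1+r)^(-n))/r = $12,602.93


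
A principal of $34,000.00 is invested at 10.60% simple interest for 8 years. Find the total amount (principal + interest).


Total amount formula: A = P(1 + rt) = P + P·r·t
Interest: I = P × r × t = $34,000.00 × 0.106 × 8 = $28,832.00
A = P + I = $34,000.00 + $28,832.00 = $62,832.00

A = P + I = P(1 + rt) = $62,832.00


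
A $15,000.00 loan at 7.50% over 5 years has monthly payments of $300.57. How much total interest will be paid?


Total paid over the life of the loan = PMT × n.
Total paid = $300.57 × 60 = $18,034.20
Total interest = total paid − principal = $18,034.20 − $15,000.00 = $3,034.20

Total interest = (PMT × n) - PV = $3,034.20


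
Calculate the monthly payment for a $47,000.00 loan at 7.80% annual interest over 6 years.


Loan payment formula: PMT = PV × r / (1 − (1 + r)^(−n))
Monthly rate r = 0.078/12 = 0.0065, n = 72 months
Denominator: 1 − (1 + 0.078/12)^(−72) = 0.372797
PMT = $47,000.00 × (0.078/12) / 0.372797
PMT = $819.48 per month

PMT = PV × r / (1-(1+r)^(-n)) = $819.48/month


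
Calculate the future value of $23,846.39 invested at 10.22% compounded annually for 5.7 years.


Compound interest formula: A = P(1 + r/n)^(nt)
A = $23,846.39 × (1 + 0.1022/1)^(1 × 5.7)
Growth factor: (1 + 0.1022/1)^5.7 = 1.741343
A = $23,846.39 × 1.741343
A = $41,524.74

A = P(1 + r/n)^(nt) = $41,524.74


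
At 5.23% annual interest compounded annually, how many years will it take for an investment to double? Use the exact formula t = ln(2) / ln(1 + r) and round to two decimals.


Doubling condition: (1 + r)^t = 2
Take ln of both sides: t × ln(1 + r) = ln(2)
t = ln(2) / ln(1 + r)
t = 0.693147 / 0.050978
t = 13.60

t = ln(2) / ln(1 + r) = 13.60 years


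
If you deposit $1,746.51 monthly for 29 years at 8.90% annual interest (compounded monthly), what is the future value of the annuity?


Future value of an ordinary annuity: FV = PMT × ((1 + r)^n − 1) / r
Monthly rate r = 0.089/12 ≈ 0.00741667, n = 348
FV = $1,746.51 × ((1 + 0.089/12)^348 − 1) / (0.089/12)
FV = $1,746.51 × 1629.454642
FV = $2,845,858.83

FV = PMT × ((1+r)^n - 1)/r = $2,845,858.83


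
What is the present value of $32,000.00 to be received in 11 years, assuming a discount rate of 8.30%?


Present value formula: PV = FV / (1 + r)^t
PV = $32,000.00 / (1 + 0.083)^11
PV = $32,000.00 / 2.403881
PV = $13,311.81

PV = FV / (1 + r)^t = $13,311.81


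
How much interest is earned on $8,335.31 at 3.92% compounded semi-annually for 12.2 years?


Compound interest earned = final amount − principal.
A = P(1 + r/n)^(nt) = $8,335.31 × (1 + 0.0392/2)^(2 × 12.2) = $13,384.73
Interest = A − P = $13,384.73 − $8,335.31 = $5,049.42

Interest = A - P = $5,049.42


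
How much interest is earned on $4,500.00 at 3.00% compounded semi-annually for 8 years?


Compound interest earned = final amount − principal.
A = P(1 + r/n)^(nt) = $4,500.00 × (1 + 0.03/2)^(2 × 8) = $5,710.43
Interest = A − P = $5,710.43 − $4,500.00 = $1,210.43

Interest = A - P = $1,210.43


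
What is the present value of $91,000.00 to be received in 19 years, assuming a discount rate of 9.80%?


Present value formula: PV = FV / (1 + r)^t
PV = $91,000.00 / (1 + 0.098)^19
PV = $91,000.00 / 5.908054
PV = $15,402.70

PV = FV / (1 + r)^t = $15,402.70


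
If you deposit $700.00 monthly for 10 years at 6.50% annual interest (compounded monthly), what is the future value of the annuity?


Future value of an ordinary annuity: FV = PMT × ((1 + r)^n − 1) / r
Monthly rate r = 0.065/12 ≈ 0.00541667, n = 120
FV = $700.00 × ((1 + 0.065/12)^120 − 1) / (0.065/12)
FV = $700.00 × 168.403154
FV = $117,882.21

FV = PMT × ((1+r)^n - 1)/r = $117,882.21


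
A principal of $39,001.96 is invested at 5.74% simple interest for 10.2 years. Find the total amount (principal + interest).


Total amount formula: A = P(1 + rt) = P + P·r·t
Interest: I = P × r × t = $39,001.96 × 0.0574 × 10.2 = $22,834.87
A = P + I = $39,001.96 + $22,834.87 = $61,836.83

A = P + I = P(1 + rt) = $61,836.83


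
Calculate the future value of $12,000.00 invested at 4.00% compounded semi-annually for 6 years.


Compound interest formula: A = P(1 + r/n)^(nt)
A = $12,000.00 × (1 + 0.04/2)^(2 × 6)
Growth factor: (1 + 0.04/2)^12 = 1.268242
A = $12,000.00 × 1.268242
A = $15,218.90

A = P(1 + r/n)^(nt) = $15,218.90


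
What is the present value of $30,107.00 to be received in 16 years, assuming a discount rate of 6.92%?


Present value formula: PV = FV / (1 + r)^t
PV = $30,107.00 / (1 + 0.0692)^16
PV = $30,107.00 / 2.917045
PV = $10,321.06

PV = FV / (1 + r)^t = $10,321.06


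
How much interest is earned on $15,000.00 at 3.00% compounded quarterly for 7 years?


Compound interest earned = final amount − principal.
A = P(1 + r/n)^(nt) = $15,000.00 × (1 + 0.03/4)^(4 × 7) = $18,490.68
Interest = A − P = $18,490.68 − $15,000.00 = $3,490.68

Interest = A - P = $3,490.68


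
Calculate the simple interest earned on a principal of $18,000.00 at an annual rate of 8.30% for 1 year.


Simple interest formula: I = P × r × t
I = $18,000.00 × 0.083 × 1
I = $1,494.00

I = P × r × t = $1,494.00


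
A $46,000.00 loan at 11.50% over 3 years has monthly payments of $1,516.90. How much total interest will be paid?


Total paid over the life of the loan = PMT × n.
Total paid = $1,516.90 × 36 = $54,608.40
Total interest = total paid − principal = $54,608.40 − $46,000.00 = $8,608.40

Total interest = (PMT × n) - PV = $8,608.40


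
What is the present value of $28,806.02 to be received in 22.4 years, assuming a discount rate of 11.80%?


Present value formula: PV = FV / (1 + r)^t
PV = $28,806.02 / (1 + 0.118)^22.4
PV = $28,806.02 / 12.164560
PV = $2,368.03

PV = FV / (1 + r)^t = $2,368.03


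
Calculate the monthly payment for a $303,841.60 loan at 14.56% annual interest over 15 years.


Loan payment formula: PMT = PV × r / (1 − (1 + r)^(−n))
Monthly rate r = 0.1456/12 ≈ 0.01213333, n = 180 months
Denominator: 1 − (1 + 0.1456/12)^(−180) = 0.885920
PMT = $303,841.60 × (0.1456/12) / 0.885920
PMT = $4,161.34 per month

PMT = PV × r / (1-(1+r)^(-n)) = $4,161.34/month


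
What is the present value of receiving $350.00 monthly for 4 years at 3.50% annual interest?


Present value of an ordinary annuity: PV = PMT × (1 − (1 + r)^(−n)) / r
Monthly rate r = 0.035/12 ≈ 0.00291667, n = 48
PV = $350.00 × (1 − (1 + 0.035/12)^(−48)) / (0.035/12)
PV = $350.00 × 44.730719
PV = $15,655.75

PV = PMT × (1-(1+r)^(-n))/r = $15,655.75


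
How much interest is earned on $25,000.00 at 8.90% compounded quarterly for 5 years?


Compound interest earned = final amount − principal.
A = P(1 + r/n)^(nt) = $25,000.00 × (1 + 0.089/4)^(4 × 5) = $38,822.40
Interest = A − P = $38,822.40 − $25,000.00 = $13,822.40

Interest = A - P = $13,822.40


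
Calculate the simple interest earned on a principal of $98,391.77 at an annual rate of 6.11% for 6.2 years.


Simple interest formula: I = P × r × t
I = $98,391.77 × 0.0611 × 6.2
I = $37,272.77

I = P × r × t = $37,272.77


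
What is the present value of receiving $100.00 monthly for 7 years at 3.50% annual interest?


Present value of an ordinary annuity: PV = PMT × (1 − (1 + r)^(−n)) / r
Monthly rate r = 0.035/12 ≈ 0.00291667, n = 84
PV = $100.00 × (1 − (1 + 0.035/12)^(−84)) / (0.035/12)
PV = $100.00 × 74.405589
PV = $7,440.56

PV = PMT × (1-(1+r)^(-n))/r = $7,440.56


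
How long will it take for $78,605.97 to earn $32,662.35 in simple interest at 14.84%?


Rearrange the simple interest formula for t:
I = P × r × t  ⇒  t = I / (P × r)
t = $32,662.35 / ($78,605.97 × 0.1484)
t = 2.8

t = I/(P×r) = 2.8 years


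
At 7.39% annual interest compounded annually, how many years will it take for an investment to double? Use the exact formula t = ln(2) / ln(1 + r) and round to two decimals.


Doubling condition: (1 + r)^t = 2
Take ln of both sides: t × ln(1 + r) = ln(2)
t = ln(2) / ln(1 + r)
t = 0.693147 / 0.071297
t = 9.72

t = ln(2) / ln(1 + r) = 9.72 years


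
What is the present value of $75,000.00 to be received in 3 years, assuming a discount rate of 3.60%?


Present value formula: PV = FV / (1 + r)^t
PV = $75,000.00 / (1 + 0.036)^3
PV = $75,000.00 / 1.11193466
PV = $67,450.01

PV = FV / (1 + r)^t = $67,450.01


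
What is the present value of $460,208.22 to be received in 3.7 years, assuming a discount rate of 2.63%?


Present value formula: PV = FV / (1 + r)^t
PV = $460,208.22 / (1 + 0.0263)^3.7
PV = $460,208.22 / 1.10081672
PV = $418,060.71

PV = FV / (1 + r)^t = $418,060.71


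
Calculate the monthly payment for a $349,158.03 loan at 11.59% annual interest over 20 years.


Loan payment formula: PMT = PV × r / (1 − (1 + r)^(−n))
Monthly rate r = 0.1159/12 ≈ 0.00965833, n = 240 months
Denominator: 1 − (1 + 0.1159/12)^(−240) = 0.900428
PMT = $349,158.03 × (0.1159/12) / 0.900428
PMT = $3,745.20 per month

PMT = PV × r / (1-(1+r)^(-n)) = $3,745.20/month


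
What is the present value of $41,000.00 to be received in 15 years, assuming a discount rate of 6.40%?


Present value formula: PV = FV / (1 + r)^t
PV = $41,000.00 / (1 + 0.064)^15
PV = $41,000.00 / 2.535855
PV = $16,168.12

PV = FV / (1 + r)^t = $16,168.12


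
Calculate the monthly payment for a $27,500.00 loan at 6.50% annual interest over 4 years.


Loan payment formula: PMT = PV × r / (1 − (1 + r)^(−n))
Monthly rate r = 0.065/12 ≈ 0.00541667, n = 48 months
Denominator: 1 − (1 + 0.065/12)^(−48) = 0.228407
PMT = $27,500.00 × (0.065/12) / 0.228407
PMT = $652.16 per month

PMT = PV × r / (1-(1+r)^(-n)) = $652.16/month


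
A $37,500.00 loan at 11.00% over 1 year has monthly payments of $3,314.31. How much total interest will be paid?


Total paid over the life of the loan = PMT × n.
Total paid = $3,314.31 × 12 = $39,771.72
Total interest = total paid − principal = $39,771.72 − $37,500.00 = $2,271.72

Total interest = (PMT × n) - PV = $2,271.72


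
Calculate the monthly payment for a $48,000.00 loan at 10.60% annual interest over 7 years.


Loan payment formula: PMT = PV × r / (1 − (1 + r)^(−n))
Monthly rate r = 0.106/12 ≈ 0.00883333, n = 84 months
Denominator: 1 − (1 + 0.106/12)^(−84) = 0.522285
PMT = $48,000.00 × (0.106/12) / 0.522285
PMT = $811.82 per month

PMT = PV × r / (1-(1+r)^(-n)) = $811.82/month


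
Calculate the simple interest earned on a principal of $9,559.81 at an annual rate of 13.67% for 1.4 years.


Simple interest formula: I = P × r × t
I = $9,559.81 × 0.1367 × 1.4
I = $1,829.56

I = P × r × t = $1,829.56


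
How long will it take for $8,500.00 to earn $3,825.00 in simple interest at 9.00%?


Rearrange the simple interest formula for t:
I = P × r × t  ⇒  t = I / (P × r)
t = $3,825.00 / ($8,500.00 × 0.09)
t = 5

t = I/(P×r) = 5 years


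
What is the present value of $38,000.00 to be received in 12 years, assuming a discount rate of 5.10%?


Present value formula: PV = FV / (1 + r)^t
PV = $38,000.00 / (1 + 0.051)^12
PV = $38,000.00 / 1.816488
PV = $20,919.49

PV = FV / (1 + r)^t = $20,919.49


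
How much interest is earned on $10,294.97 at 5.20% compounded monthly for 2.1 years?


Compound interest earned = final amount − principal.
A = P(1 + r/n)^(nt) = $10,294.97 × (1 + 0.052/12)^(12 × 2.1) = $11,480.15
Interest = A − P = $11,480.15 − $10,294.97 = $1,185.18

Interest = A - P = $1,185.18


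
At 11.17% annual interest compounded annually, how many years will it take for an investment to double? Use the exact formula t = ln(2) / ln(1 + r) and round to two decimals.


Doubling condition: (1 + r)^t = 2
Take ln of both sides: t × ln(1 + r) = ln(2)
t = ln(2) / ln(1 + r)
t = 0.693147 / 0.105890
t = 6.55

t = ln(2) / ln(1 + r) = 6.55 years


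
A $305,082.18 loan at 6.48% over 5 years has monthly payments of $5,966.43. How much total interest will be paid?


Total paid over the life of the loan = PMT × n.
Total paid = $5,966.43 × 60 = $357,985.80
Total interest = total paid − principal = $357,985.80 − $305,082.18 = $52,903.62

Total interest = (PMT × n) - PV = $52,903.62


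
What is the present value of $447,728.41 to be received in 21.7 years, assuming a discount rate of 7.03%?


Present value formula: PV = FV / (1 + r)^t
PV = $447,728.41 / (1 + 0.0703)^21.7
PV = $447,728.41 / 4.367872
PV = $102,504.93

PV = FV / (1 + r)^t = $102,504.93


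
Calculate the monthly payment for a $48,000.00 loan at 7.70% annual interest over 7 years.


Loan payment formula: PMT = PV × r / (1 − (1 + r)^(−n))
Monthly rate r = 0.077/12 ≈ 0.00641667, n = 84 months
Denominator: 1 − (1 + 0.077/12)^(−84) = 0.415663
PMT = $48,000.00 × (0.077/12) / 0.415663
PMT = $740.98 per month

PMT = PV × r / (1-(1+r)^(-n)) = $740.98/month


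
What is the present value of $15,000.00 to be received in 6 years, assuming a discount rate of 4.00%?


Present value formula: PV = FV / (1 + r)^t
PV = $15,000.00 / (1 + 0.04)^6
PV = $15,000.00 / 1.265319
PV = $11,854.72

PV = FV / (1 + r)^t = $11,854.72


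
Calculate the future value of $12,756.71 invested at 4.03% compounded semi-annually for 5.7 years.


Compound interest formula: A = P(1 + r/n)^(nt)
A = $12,756.71 × (1 + 0.0403/2)^(2 × 5.7)
Growth factor: (1 + 0.0403/2)^11.4 = 1.255365
A = $12,756.71 × 1.255365
A = $16,014.33

A = P(1 + r/n)^(nt) = $16,014.33


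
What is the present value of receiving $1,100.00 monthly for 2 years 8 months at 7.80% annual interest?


Present value of an ordinary annuity: PV = PMT × (1 − (1 + r)^(−n)) / r
Monthly rate r = 0.078/12 = 0.0065, n = 32
PV = $1,100.00 × (1 − (1 + 0.078/12)^(−32)) / (0.078/12)
PV = $1,100.00 × 28.807092
PV = $31,687.80

PV = PMT × (1-(1+r)^(-n))/r = $31,687.80


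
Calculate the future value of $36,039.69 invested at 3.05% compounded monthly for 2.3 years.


Compound interest formula: A = P(1 + r/n)^(nt)
A = $36,039.69 × (1 + 0.0305/12)^(12 × 2.3)
Growth factor: (1 + 0.0305/12)^27.6 = 1.0725736
A = $36,039.69 × 1.0725736
A = $38,655.22

A = P(1 + r/n)^(nt) = $38,655.22


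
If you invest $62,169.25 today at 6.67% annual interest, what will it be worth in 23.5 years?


Future value formula: FV = PV × (1 + r)^t
FV = $62,169.25 × (1 + 0.0667)^23.5
FV = $62,169.25 × 4.5603055
FV = $283,510.77

FV = PV × (1 + r)^t = $283,510.77


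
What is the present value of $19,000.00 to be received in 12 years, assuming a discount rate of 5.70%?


Present value formula: PV = FV / (1 + r)^t
PV = $19,000.00 / (1 + 0.057)^12
PV = $19,000.00 / 1.944912
PV = $9,769.08

PV = FV / (1 + r)^t = $9,769.08


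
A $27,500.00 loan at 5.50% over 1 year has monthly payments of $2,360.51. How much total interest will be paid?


Total paid over the life of the loan = PMT × n.
Total paid = $2,360.51 × 12 = $28,326.12
Total interest = total paid − principal = $28,326.12 − $27,500.00 = $826.12

Total interest = (PMT × n) - PV = $826.12


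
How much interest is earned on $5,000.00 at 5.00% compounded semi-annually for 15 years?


Compound interest earned = final amount − principal.
A = P(1 + r/n)^(nt) = $5,000.00 × (1 + 0.05/2)^(2 × 15) = $10,487.84
Interest = A − P = $10,487.84 − $5,000.00 = $5,487.84

Interest = A - P = $5,487.84


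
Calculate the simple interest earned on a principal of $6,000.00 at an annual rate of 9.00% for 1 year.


Simple interest formula: I = P × r × t
I = $6,000.00 × 0.09 × 1
I = $540.00

I = P × r × t = $540.00


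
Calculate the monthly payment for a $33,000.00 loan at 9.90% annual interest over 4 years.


Loan payment formula: PMT = PV × r / (1 − (1 + r)^(−n))
Monthly rate r = 0.099/12 = 0.00825, n = 48 months
Denominator: 1 − (1 + 0.099/12)^(−48) = 0.325899
PMT = $33,000.00 × (0.099/12) / 0.325899
PMT = $835.38 per month

PMT = PV × r / (1-(1+r)^(-n)) = $835.38/month


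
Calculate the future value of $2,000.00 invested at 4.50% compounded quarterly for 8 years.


Compound interest formula: A = P(1 + r/n)^(nt)
A = $2,000.00 × (1 + 0.045/4)^(4 × 8)
Growth factor: (1 + 0.045/4)^32 = 1.430451
A = $2,000.00 × 1.430451
A = $2,860.90

A = P(1 + r/n)^(nt) = $2,860.90


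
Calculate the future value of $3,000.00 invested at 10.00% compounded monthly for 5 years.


Compound interest formula: A = P(1 + r/n)^(nt)
A = $3,000.00 × (1 + 0.1/12)^(12 × 5)
Growth factor: (1 + 0.1/12)^60 = 1.645309
A = $3,000.00 × 1.645309
A = $4,935.93

A = P(1 + r/n)^(nt) = $4,935.93


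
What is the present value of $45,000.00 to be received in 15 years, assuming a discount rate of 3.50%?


Present value formula: PV = FV / (1 + r)^t
PV = $45,000.00 / (1 + 0.035)^15
PV = $45,000.00 / 1.675349
PV = $26,860.08

PV = FV / (1 + r)^t = $26,860.08


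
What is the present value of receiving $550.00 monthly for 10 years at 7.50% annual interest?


Present value of an ordinary annuity: PV = PMT × (1 − (1 + r)^(−n)) / r
Monthly rate r = 0.075/12 = 0.00625, n = 120
PV = $550.00 × (1 − (1 + 0.075/12)^(−120)) / (0.075/12)
PV = $550.00 × 84.244743
PV = $46,334.61

PV = PMT × (1-(1+r)^(-n))/r = $46,334.61


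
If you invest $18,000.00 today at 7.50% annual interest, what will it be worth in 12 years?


Future value formula: FV = PV × (1 + r)^t
FV = $18,000.00 × (1 + 0.075)^12
FV = $18,000.00 × 2.3817796
FV = $42,872.03

FV = PV × (1 + r)^t = $42,872.03


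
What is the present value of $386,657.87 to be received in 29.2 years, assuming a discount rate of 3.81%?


Present value formula: PV = FV / (1 + r)^t
PV = $386,657.87 / (1 + 0.0381)^29.2
PV = $386,657.87 / 2.9797812
PV = $129,760.49

PV = FV / (1 + r)^t = $129,760.49


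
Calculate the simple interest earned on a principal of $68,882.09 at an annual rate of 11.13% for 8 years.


Simple interest formula: I = P × r × t
I = $68,882.09 × 0.1113 × 8
I = $61,332.61

I = P × r × t = $61,332.61


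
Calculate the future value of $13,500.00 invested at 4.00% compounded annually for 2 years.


Compound interest formula: A = P(1 + r/n)^(nt)
A = $13,500.00 × (1 + 0.04/1)^(1 × 2)
Growth factor: (1 + 0.04/1)^2 = 1.081600
A = $13,500.00 × 1.081600
A = $14,601.60

A = P(1 + r/n)^(nt) = $14,601.60


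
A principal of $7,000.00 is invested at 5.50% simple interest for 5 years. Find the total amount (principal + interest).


Total amount formula: A = P(1 + rt) = P + P·r·t
Interest: I = P × r × t = $7,000.00 × 0.055 × 5 = $1,925.00
A = P + I = $7,000.00 + $1,925.00 = $8,925.00

A = P + I = P(1 + rt) = $8,925.00


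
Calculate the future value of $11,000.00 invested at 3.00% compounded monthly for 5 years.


Compound interest formula: A = P(1 + r/n)^(nt)
A = $11,000.00 × (1 + 0.03/12)^(12 × 5)
Growth factor: (1 + 0.03/12)^60 = 1.1616168
A = $11,000.00 × 1.1616168
A = $12,777.78

A = P(1 + r/n)^(nt) = $12,777.78


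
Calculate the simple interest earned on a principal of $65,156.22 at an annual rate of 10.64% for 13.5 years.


Simple interest formula: I = P × r × t
I = $65,156.22 × 0.1064 × 13.5
I = $93,590.39

I = P × r × t = $93,590.39


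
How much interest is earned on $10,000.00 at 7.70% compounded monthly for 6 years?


Compound interest earned = final amount − principal.
A = P(1 + r/n)^(nt) = $10,000.00 × (1 + 0.077/12)^(12 × 6) = $15,849.04
Interest = A − P = $15,849.04 − $10,000.00 = $5,849.04

Interest = A - P = $5,849.04


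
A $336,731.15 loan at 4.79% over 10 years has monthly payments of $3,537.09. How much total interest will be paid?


Total paid over the life of the loan = PMT × n.
Total paid = $3,537.09 × 120 = $424,450.80
Total interest = total paid − principal = $424,450.80 − $336,731.15 = $87,719.65

Total interest = (PMT × n) - PV = $87,719.65


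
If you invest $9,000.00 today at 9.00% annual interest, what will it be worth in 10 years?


Future value formula: FV = PV × (1 + r)^t
FV = $9,000.00 × (1 + 0.09)^10
FV = $9,000.00 × 2.3673637
FV = $21,306.27

FV = PV × (1 + r)^t = $21,306.27


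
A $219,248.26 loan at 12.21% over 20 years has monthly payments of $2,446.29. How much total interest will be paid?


Total paid over the life of the loan = PMT × n.
Total paid = $2,446.29 × 240 = $587,109.60
Total interest = total paid − principal = $587,109.60 − $219,248.26 = $367,861.34

Total interest = (PMT × n) - PV = $367,861.34


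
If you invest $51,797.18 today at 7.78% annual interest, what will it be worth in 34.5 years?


Future value formula: FV = PV × (1 + r)^t
FV = $51,797.18 × (1 + 0.0778)^34.5
FV = $51,797.18 × 13.2607224
FV = $686,868.03

FV = PV × (1 + r)^t = $686,868.03


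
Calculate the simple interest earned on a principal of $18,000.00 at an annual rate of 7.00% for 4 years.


Simple interest formula: I = P × r × t
I = $18,000.00 × 0.07 × 4
I = $5,040.00

I = P × r × t = $5,040.00


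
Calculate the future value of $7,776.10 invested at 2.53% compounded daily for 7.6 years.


Compound interest formula: A = P(1 + r/n)^(nt)
A = $7,776.10 × (1 + 0.0253/365)^(365 × 7.6)
Growth factor: (1 + 0.0253/365)^2774 = 1.212002
A = $7,776.10 × 1.212002
A = $9,424.65

A = P(1 + r/n)^(nt) = $9,424.65


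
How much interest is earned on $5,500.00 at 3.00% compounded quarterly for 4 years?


Compound interest earned = final amount − principal.
A = P(1 + r/n)^(nt) = $5,500.00 × (1 + 0.03/4)^(4 × 4) = $6,198.46
Interest = A − P = $6,198.46 − $5,500.00 = $698.46

Interest = A - P = $698.46


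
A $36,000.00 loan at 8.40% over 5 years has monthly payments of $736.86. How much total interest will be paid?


Total paid over the life of the loan = PMT × n.
Total paid = $736.86 × 60 = $44,211.60
Total interest = total paid − principal = $44,211.60 − $36,000.00 = $8,211.60

Total interest = (PMT × n) - PV = $8,211.60


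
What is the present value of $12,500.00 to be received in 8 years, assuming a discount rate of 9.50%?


Present value formula: PV = FV / (1 + r)^t
PV = $12,500.00 / (1 + 0.095)^8
PV = $12,500.00 / 2.066869
PV = $6,047.79

PV = FV / (1 + r)^t = $6,047.79


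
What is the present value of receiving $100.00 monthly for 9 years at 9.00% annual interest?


Present value of an ordinary annuity: PV = PMT × (1 − (1 + r)^(−n)) / r
Monthly rate r = 0.09/12 = 0.0075, n = 108
PV = $100.00 × (1 − (1 + 0.09/12)^(−108)) / (0.09/12)
PV = $100.00 × 73.839382
PV = $7,383.94

PV = PMT × (1-(1+r)^(-n))/r = $7,383.94


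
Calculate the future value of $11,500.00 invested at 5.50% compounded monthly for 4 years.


Compound interest formula: A = P(1 + r/n)^(nt)
A = $11,500.00 × (1 + 0.055/12)^(12 × 4)
Growth factor: (1 + 0.055/12)^48 = 1.2454506
A = $11,500.00 × 1.2454506
A = $14,322.68

A = P(1 + r/n)^(nt) = $14,322.68


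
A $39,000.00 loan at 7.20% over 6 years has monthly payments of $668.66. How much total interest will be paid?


Total paid over the life of the loan = PMT × n.
Total paid = $668.66 × 72 = $48,143.52
Total interest = total paid − principal = $48,143.52 − $39,000.00 = $9,143.52

Total interest = (PMT × n) - PV = $9,143.52


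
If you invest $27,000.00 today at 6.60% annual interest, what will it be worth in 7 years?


Future value formula: FV = PV × (1 + r)^t
FV = $27,000.00 × (1 + 0.066)^7
FV = $27,000.00 × 1.5642294
FV = $42,234.19

FV = PV × (1 + r)^t = $42,234.19


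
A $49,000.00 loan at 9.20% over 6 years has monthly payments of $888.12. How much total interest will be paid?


Total paid over the life of the loan = PMT × n.
Total paid = $888.12 × 72 = $63,944.64
Total interest = total paid − principal = $63,944.64 − $49,000.00 = $14,944.64

Total interest = (PMT × n) - PV = $14,944.64


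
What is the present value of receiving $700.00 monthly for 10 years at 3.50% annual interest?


Present value of an ordinary annuity: PV = PMT × (1 − (1 + r)^(−n)) / r
Monthly rate r = 0.035/12 ≈ 0.00291667, n = 120
PV = $700.00 × (1 − (1 + 0.035/12)^(−120)) / (0.035/12)
PV = $700.00 × 101.126685
PV = $70,788.68

PV = PMT × (1-(1+r)^(-n))/r = $70,788.68


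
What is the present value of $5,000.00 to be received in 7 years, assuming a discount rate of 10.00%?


Present value formula: PV = FV / (1 + r)^t
PV = $5,000.00 / (1 + 0.1)^7
PV = $5,000.00 / 1.948717
PV = $2,565.79

PV = FV / (1 + r)^t = $2,565.79


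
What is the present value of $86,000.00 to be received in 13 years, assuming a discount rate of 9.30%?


Present value formula: PV = FV / (1 + r)^t
PV = $86,000.00 / (1 + 0.093)^13
PV = $86,000.00 / 3.1773284
PV = $27,066.76

PV = FV / (1 + r)^t = $27,066.76


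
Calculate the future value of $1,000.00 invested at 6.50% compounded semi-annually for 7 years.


Compound interest formula: A = P(1 + r/n)^(nt)
A = $1,000.00 × (1 + 0.065/2)^(2 × 7)
Growth factor: (1 + 0.065/2)^14 = 1.564807
A = $1,000.00 × 1.564807
A = $1,564.81

A = P(1 + r/n)^(nt) = $1,564.81


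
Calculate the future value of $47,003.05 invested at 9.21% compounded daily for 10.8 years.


Compound interest formula: A = P(1 + r/n)^(nt)
A = $47,003.05 × (1 + 0.0921/365)^(365 × 10.8)
Growth factor: (1 + 0.0921/365)^3942 = 2.7035197
A = $47,003.05 × 2.7035197
A = $127,073.67

A = P(1 + r/n)^(nt) = $127,073.67


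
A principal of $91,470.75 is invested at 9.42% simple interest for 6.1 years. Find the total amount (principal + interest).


Total amount formula: A = P(1 + rt) = P + P·r·t
Interest: I = P × r × t = $91,470.75 × 0.0942 × 6.1 = $52,560.92
A = P + I = $91,470.75 + $52,560.92 = $144,031.67

A = P + I = P(1 + rt) = $144,031.67


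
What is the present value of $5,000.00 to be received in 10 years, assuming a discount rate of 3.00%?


Present value formula: PV = FV / (1 + r)^t
PV = $5,000.00 / (1 + 0.03)^10
PV = $5,000.00 / 1.343916
PV = $3,720.47

PV = FV / (1 + r)^t = $3,720.47


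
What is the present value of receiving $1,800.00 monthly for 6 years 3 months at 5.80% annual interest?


Present value of an ordinary annuity: PV = PMT × (1 − (1 + r)^(−n)) / r
Monthly rate r = 0.058/12 ≈ 0.00483333, n = 75
PV = $1,800.00 × (1 − (1 + 0.058/12)^(−75)) / (0.058/12)
PV = $1,800.00 × 62.784354
PV = $113,011.84

PV = PMT × (1-(1+r)^(-n))/r = $113,011.84


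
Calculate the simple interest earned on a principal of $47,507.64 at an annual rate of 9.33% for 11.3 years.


Simple interest formula: I = P × r × t
I = $47,507.64 × 0.0933 × 11.3
I = $50,086.83

I = P × r × t = $50,086.83


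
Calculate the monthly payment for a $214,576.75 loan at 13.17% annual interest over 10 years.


Loan payment formula: PMT = PV × r / (1 − (1 + r)^(−n))
Monthly rate r = 0.1317/12 = 0.010975, n = 120 months
Denominator: 1 − (1 + 0.1317/12)^(−120) = 0.730133
PMT = $214,576.75 × (0.1317/12) / 0.730133
PMT = $3,225.41 per month

PMT = PV × r / (1-(1+r)^(-n)) = $3,225.41/month


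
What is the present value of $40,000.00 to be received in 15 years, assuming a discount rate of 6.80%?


Present value formula: PV = FV / (1 + r)^t
PV = $40,000.00 / (1 + 0.068)^15
PV = $40,000.00 / 2.682679
PV = $14,910.47

PV = FV / (1 + r)^t = $14,910.47


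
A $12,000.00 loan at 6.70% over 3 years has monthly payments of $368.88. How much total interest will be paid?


Total paid over the life of the loan = PMT × n.
Total paid = $368.88 × 36 = $13,279.68
Total interest = total paid − principal = $13,279.68 − $12,000.00 = $1,279.68

Total interest = (PMT × n) - PV = $1,279.68


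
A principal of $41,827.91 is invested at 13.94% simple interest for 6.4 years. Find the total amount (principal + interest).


Total amount formula: A = P(1 + rt) = P + P·r·t
Interest: I = P × r × t = $41,827.91 × 0.1394 × 6.4 = $37,317.19
A = P + I = $41,827.91 + $37,317.19 = $79,145.10

A = P + I = P(1 + rt) = $79,145.10


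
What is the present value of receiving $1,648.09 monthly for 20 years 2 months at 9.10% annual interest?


Present value of an ordinary annuity: PV = PMT × (1 − (1 + r)^(−n)) / r
Monthly rate r = 0.091/12 ≈ 0.00758333, n = 242
PV = $1,648.09 × (1 − (1 + 0.091/12)^(−242)) / (0.091/12)
PV = $1,648.09 × 110.677502
PV = $182,406.48

PV = PMT × (1-(1+r)^(-n))/r = $182,406.48


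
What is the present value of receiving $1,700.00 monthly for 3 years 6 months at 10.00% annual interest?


Present value of an ordinary annuity: PV = PMT × (1 − (1 + r)^(−n)) / r
Monthly rate r = 0.1/12 ≈ 0.00833333, n = 42
PV = $1,700.00 × (1 − (1 + 0.1/12)^(−42)) / (0.1/12)
PV = $1,700.00 × 35.314701
PV = $60,034.99

PV = PMT × (1-(1+r)^(-n))/r = $60,034.99


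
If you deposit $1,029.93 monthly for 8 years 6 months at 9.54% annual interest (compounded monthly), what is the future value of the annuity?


Future value of an ordinary annuity: FV = PMT × ((1 + r)^n − 1) / r
Monthly rate r = 0.0954/12 = 0.00795, n = 102
FV = $1,029.93 × ((1 + 0.0954/12)^102 − 1) / (0.0954/12)
FV = $1,029.93 × 156.318177
FV = $160,996.78

FV = PMT × ((1+r)^n - 1)/r = $160,996.78


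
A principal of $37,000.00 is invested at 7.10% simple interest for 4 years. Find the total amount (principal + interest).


Total amount formula: A = P(1 + rt) = P + P·r·t
Interest: I = P × r × t = $37,000.00 × 0.071 × 4 = $10,508.00
A = P + I = $37,000.00 + $10,508.00 = $47,508.00

A = P + I = P(1 + rt) = $47,508.00


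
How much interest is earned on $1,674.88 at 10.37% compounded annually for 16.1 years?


Compound interest earned = final amount − principal.
A = P(1 + r/n)^(nt) = $1,674.88 × (1 + 0.1037/1)^(1 × 16.1) = $8,201.35
Interest = A − P = $8,201.35 − $1,674.88 = $6,526.47

Interest = A - P = $6,526.47


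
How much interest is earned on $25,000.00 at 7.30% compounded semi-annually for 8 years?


Compound interest earned = final amount − principal.
A = P(1 + r/n)^(nt) = $25,000.00 × (1 + 0.073/2)^(2 × 8) = $44,365.86
Interest = A − P = $44,365.86 − $25,000.00 = $19,365.86

Interest = A - P = $19,365.86


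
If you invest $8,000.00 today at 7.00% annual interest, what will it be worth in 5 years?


Future value formula: FV = PV × (1 + r)^t
FV = $8,000.00 × (1 + 0.07)^5
FV = $8,000.00 × 1.4025517
FV = $11,220.41

FV = PV × (1 + r)^t = $11,220.41


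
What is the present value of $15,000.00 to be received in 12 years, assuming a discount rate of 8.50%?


Present value formula: PV = FV / (1 + r)^t
PV = $15,000.00 / (1 + 0.085)^12
PV = $15,000.00 / 2.661686
PV = $5,635.53

PV = FV / (1 + r)^t = $5,635.53


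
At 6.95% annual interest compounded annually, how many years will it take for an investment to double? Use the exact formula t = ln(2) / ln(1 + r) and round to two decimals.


Doubling condition: (1 + r)^t = 2
Take ln of both sides: t × ln(1 + r) = ln(2)
t = ln(2) / ln(1 + r)
t = 0.693147 / 0.067191
t = 10.32

t = ln(2) / ln(1 + r) = 10.32 years


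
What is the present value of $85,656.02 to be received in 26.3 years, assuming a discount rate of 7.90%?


Present value formula: PV = FV / (1 + r)^t
PV = $85,656.02 / (1 + 0.079)^26.3
PV = $85,656.02 / 7.386930
PV = $11,595.62

PV = FV / (1 + r)^t = $11,595.62


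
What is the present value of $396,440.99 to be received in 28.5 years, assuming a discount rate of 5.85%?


Present value formula: PV = FV / (1 + r)^t
PV = $396,440.99 / (1 + 0.0585)^28.5
PV = $396,440.99 / 5.0546324
PV = $78,431.22

PV = FV / (1 + r)^t = $78,431.22


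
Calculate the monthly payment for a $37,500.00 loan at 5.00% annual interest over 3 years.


Loan payment formula: PMT = PV × r / (1 − (1 + r)^(−n))
Monthly rate r = 0.05/12 ≈ 0.00416667, n = 36 months
Denominator: 1 − (1 + 0.05/12)^(−36) = 0.139024
PMT = $37,500.00 × (0.05/12) / 0.139024
PMT = $1,123.91 per month

PMT = PV × r / (1-(1+r)^(-n)) = $1,123.91/month


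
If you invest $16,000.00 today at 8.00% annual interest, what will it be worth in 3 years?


Future value formula: FV = PV × (1 + r)^t
FV = $16,000.00 × (1 + 0.08)^3
FV = $16,000.00 × 1.259712
FV = $20,155.39

FV = PV × (1 + r)^t = $20,155.39


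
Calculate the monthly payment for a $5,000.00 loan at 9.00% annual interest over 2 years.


Loan payment formula: PMT = PV × r / (1 − (1 + r)^(−n))
Monthly rate r = 0.09/12 = 0.0075, n = 24 months
Denominator: 1 − (1 + 0.09/12)^(−24) = 0.164169
PMT = $5,000.00 × (0.09/12) / 0.164169
PMT = $228.42 per month

PMT = PV × r / (1-(1+r)^(-n)) = $228.42/month


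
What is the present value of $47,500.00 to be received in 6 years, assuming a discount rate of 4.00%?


Present value formula: PV = FV / (1 + r)^t
PV = $47,500.00 / (1 + 0.04)^6
PV = $47,500.00 / 1.265319
PV = $37,539.94

PV = FV / (1 + r)^t = $37,539.94
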